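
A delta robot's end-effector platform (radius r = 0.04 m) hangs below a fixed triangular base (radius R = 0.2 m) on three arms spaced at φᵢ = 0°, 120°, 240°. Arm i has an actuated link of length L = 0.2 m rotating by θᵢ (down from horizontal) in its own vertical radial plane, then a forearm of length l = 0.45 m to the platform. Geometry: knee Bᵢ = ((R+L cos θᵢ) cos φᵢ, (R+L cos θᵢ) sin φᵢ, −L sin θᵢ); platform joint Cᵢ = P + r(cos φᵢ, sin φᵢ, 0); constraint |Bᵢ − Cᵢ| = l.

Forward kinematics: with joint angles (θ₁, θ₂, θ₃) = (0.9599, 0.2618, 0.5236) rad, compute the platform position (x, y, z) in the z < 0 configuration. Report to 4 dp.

φ1=0.0°: virtual centre (0.2747, 0.0000, -0.1638), radius l
arm 2 at φ=120.0°: e+L cos θ2 = 0.3532;  O2 = (-0.1766, 0.3059, -0.0518)
arm 3 at φ=240.0°: e+L cos θ3 = 0.3332;  O3 = (-0.1666, -0.2886, -0.1000)
subtract pairs → two planes through P
plane₁₂: -0.9026x+0.6117y+0.2241z = 0.0251
det = 1.0609;  x = -0.0245+0.1955z,  y = 0.0050+-0.0779z
quadratic in z: (1.0443)z²+(0.2099)z+(-0.0861)=0, √Δ=0.6355 → z ∈ {-0.4048, 0.2038}; z = -0.4048 (taking z<0)
x = -0.1036, y = 0.0365

(-0.1036, 0.0365, -0.4048)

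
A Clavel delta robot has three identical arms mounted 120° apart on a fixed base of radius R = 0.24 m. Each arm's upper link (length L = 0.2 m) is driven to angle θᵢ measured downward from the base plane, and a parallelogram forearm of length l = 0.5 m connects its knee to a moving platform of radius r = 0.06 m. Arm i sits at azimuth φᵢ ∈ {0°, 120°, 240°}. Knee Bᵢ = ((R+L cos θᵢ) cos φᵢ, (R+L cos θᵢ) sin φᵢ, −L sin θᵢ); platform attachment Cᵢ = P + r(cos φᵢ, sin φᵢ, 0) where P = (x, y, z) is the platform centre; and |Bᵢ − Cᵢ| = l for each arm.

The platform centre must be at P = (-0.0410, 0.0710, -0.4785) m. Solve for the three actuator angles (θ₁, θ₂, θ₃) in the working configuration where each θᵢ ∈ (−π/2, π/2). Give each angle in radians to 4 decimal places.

rotate P by −φ1: (-0.0410, 0.0710, -0.4785)
  A cos θ + B sin θ = C:  0.2210·cos θ + -0.4785·sin θ = -0.1821
  γ=atan2(-0.4785,0.2210)=-1.1381;  ψ=arccos(-0.3455)=1.9236;  θ1=γ+ψ≈0.7855
φ2=120.0° → target in arm frame (0.0820, 0.0000)
  e−x'=0.0980;  (l²−L²−(e−x')²−y'²−z²)/2L = -0.0714
  θ2 = atan2(B,A) + arccos(C/0.4884) = 0.3488
rotate P by −φ3: (-0.0410, -0.0710, -0.4785)
  e−x'=0.2210;  (l²−L²−(e−x')²−y'²−z²)/2L = -0.1821
  γ=atan2(-0.4785,0.2210)=-1.1381;  ψ=arccos(-0.3455)=1.9236;  θ3=γ+ψ≈0.7854

θ₁ = 0.7855, θ₂ = 0.3488, θ₃ = 0.7854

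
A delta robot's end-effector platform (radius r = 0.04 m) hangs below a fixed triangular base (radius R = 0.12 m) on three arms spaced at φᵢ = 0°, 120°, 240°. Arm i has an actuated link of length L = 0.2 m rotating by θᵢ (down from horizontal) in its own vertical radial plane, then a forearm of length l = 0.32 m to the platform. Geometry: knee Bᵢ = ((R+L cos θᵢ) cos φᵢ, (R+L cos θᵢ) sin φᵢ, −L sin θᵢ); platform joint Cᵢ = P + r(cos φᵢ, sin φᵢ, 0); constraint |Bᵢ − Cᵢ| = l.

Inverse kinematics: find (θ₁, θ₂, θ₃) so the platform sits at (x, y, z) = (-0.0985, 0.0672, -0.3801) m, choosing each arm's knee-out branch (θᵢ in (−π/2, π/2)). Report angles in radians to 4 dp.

θ₁ = 1.2218, θ₂ = 0.5234, θ₃ = 0.9598

rotate P by −φ1: (-0.0985, 0.0672, -0.3801)
  e−x'=0.1785;  (l²−L²−(e−x')²−y'²−z²)/2L = -0.2961
  √(A²+B²)=0.4199;  θ1 = -1.1318+2.3535 ≈ 1.2218
arm 2 (φ=120.0°): x'=0.1074, y'=0.0517
  A cos θ + B sin θ = C:  -0.0274·cos θ + -0.3801·sin θ = -0.2138
  θ2 = atan2(B,A) + arccos(C/0.3811) = 0.5234
arm 3 (φ=240.0°): x'=-0.0089, y'=-0.1189
  e−x'=0.0889;  (l²−L²−(e−x')²−y'²−z²)/2L = -0.2603
  √(A²+B²)=0.3904;  θ3 = -1.3409+2.3008 ≈ 0.9598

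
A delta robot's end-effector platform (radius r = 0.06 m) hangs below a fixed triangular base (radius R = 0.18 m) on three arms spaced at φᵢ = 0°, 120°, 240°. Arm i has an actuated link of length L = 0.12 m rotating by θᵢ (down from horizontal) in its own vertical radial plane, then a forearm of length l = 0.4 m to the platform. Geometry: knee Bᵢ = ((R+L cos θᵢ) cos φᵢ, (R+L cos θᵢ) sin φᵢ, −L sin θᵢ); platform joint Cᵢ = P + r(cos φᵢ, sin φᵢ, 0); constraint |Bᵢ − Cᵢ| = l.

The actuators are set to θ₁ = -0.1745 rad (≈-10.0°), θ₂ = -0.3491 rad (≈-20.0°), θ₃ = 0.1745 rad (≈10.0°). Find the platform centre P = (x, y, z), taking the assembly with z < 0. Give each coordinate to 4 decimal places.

(0.0098, 0.0445, -0.3045)

φ1=0.0°: virtual centre (0.2382, 0.0000, 0.0208), radius l
φ2=120.0°: virtual centre (-0.1164, 0.2016, 0.0410), radius l
φ3=240.0°: virtual centre (-0.1191, -0.2063, -0.0208), radius l
subtract pairs → two planes through P
plane₁₂: -0.7091x+0.4032y+0.0404z = -0.0013
Cramer: x(z) = 0.0009-0.0291z;  y(z) = -0.0016-0.1515z
sphere 1 gives Az²+Bz+C=0 with A=1.0238, B=-0.0274, C=-0.1033;  B²−4AC=0.4237;  roots -0.3045, 0.3312;  negative root z = -0.3045
x = 0.0098, y = 0.0445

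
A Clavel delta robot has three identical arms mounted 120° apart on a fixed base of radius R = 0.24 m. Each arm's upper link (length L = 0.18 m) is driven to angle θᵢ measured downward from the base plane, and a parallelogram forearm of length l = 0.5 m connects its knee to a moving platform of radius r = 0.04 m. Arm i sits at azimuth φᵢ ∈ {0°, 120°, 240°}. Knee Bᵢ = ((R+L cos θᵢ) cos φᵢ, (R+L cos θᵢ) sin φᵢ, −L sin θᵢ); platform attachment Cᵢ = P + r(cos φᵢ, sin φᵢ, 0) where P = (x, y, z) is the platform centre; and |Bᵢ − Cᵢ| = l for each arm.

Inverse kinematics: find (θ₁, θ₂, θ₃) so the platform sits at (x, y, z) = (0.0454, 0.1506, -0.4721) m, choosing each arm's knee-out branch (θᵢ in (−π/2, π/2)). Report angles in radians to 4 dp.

θ₁ = 0.6107, θ₂ = 0.3492, θ₃ = 1.3090

rotate P by −φ1: (0.0454, 0.1506, -0.4721)
  e−x'=0.1546;  (l²−L²−(e−x')²−y'²−z²)/2L = -0.1441
  γ=atan2(-0.4721,0.1546)=-1.2543;  ψ=arccos(-0.2900)=1.8650;  θ1=γ+ψ≈0.6107
φ2=120.0° → target in arm frame (0.1077, -0.1146)
  A=0.0923, B=-0.4721, C=(l²−L²−A²−y'²−z²)/(2L)=-0.0748
  θ2 = atan2(B,A) + arccos(C/0.4810) = 0.3492
rotate P by −φ3: (-0.1531, -0.0360, -0.4721)
  A cos θ + B sin θ = C:  0.3531·cos θ + -0.4721·sin θ = -0.3646
  θ3 = atan2(B,A) + arccos(C/0.5896) = 1.3090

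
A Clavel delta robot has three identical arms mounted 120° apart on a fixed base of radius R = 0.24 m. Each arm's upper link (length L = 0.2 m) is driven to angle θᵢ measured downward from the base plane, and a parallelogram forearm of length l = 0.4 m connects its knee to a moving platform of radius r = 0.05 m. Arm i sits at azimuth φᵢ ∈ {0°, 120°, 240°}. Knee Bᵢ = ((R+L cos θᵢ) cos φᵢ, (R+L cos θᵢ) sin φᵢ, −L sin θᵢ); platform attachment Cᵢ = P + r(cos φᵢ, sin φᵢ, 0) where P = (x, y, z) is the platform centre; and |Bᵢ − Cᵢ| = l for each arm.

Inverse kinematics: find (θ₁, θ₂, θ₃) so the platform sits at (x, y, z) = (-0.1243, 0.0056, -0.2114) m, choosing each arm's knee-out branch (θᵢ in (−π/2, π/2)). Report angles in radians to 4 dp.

φ1=0.0° → target in arm frame (-0.1243, 0.0056)
  e−x'=0.3143;  (l²−L²−(e−x')²−y'²−z²)/2L = -0.0588
  θ1 = atan2(B,A) + arccos(C/0.3788) = 1.1345
φ2=120.0° → target in arm frame (0.0670, 0.1048)
  A cos θ + B sin θ = C:  0.1230·cos θ + -0.2114·sin θ = 0.1230
  γ=atan2(-0.2114,0.1230)=-1.0438;  ψ=arccos(0.5028)=1.0440;  θ2=γ+ψ≈0.0001
rotate P by −φ3: (0.0573, -0.1104, -0.2114)
  A=0.1327, B=-0.2114, C=(l²−L²−A²−y'²−z²)/(2L)=0.1138
  √(A²+B²)=0.2496;  θ3 = -1.0102+1.0976 ≈ 0.0873

θ₁ = 1.1345, θ₂ = 0.0001, θ₃ = 0.0873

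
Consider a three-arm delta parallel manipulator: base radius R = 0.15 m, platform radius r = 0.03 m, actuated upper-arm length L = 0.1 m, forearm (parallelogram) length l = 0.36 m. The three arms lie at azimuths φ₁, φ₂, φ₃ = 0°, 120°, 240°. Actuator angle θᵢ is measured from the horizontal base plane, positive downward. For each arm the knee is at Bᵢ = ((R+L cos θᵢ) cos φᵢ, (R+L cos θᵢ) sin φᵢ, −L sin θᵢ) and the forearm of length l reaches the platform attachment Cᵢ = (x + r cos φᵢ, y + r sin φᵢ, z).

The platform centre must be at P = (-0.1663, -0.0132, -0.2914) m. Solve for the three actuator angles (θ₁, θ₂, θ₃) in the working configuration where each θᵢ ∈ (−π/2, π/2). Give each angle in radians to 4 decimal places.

rotate P by −φ1: (-0.1663, -0.0132, -0.2914)
  A=0.2863, B=-0.2914, C=(l²−L²−A²−y'²−z²)/(2L)=-0.2373
  √(A²+B²)=0.4085;  θ1 = -0.7942+2.1906 ≈ 1.3963
φ2=120.0° → target in arm frame (0.0717, 0.1506)
  A=0.0483, B=-0.2914, C=(l²−L²−A²−y'²−z²)/(2L)=0.0483
  θ2 = atan2(B,A) + arccos(C/0.2954) = -0.0002
φ3=240.0° → target in arm frame (0.0946, -0.1374)
  e−x'=0.0254;  (l²−L²−(e−x')²−y'²−z²)/2L = 0.0758
  γ=atan2(-0.2914,0.0254)=-1.4838;  ψ=arccos(0.2591)=1.3087;  θ3=γ+ψ≈-0.1750

θ₁ = 1.3963, θ₂ = -0.0002, θ₃ = -0.1750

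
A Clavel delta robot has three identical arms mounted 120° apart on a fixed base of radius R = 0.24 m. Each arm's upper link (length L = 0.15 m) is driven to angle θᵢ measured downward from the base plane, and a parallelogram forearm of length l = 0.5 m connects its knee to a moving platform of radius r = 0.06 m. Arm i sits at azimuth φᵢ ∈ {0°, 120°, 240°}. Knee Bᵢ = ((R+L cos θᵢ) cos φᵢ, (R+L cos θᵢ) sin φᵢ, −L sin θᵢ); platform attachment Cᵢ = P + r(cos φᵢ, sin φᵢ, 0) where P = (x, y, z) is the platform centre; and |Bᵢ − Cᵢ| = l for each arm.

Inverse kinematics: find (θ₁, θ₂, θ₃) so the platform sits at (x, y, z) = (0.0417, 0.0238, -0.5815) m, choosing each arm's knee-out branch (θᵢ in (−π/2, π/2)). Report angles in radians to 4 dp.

φ1=0.0° → target in arm frame (0.0417, 0.0238)
  e−x'=0.1383;  (l²−L²−(e−x')²−y'²−z²)/2L = -0.4345
  √(A²+B²)=0.5977;  θ1 = -1.3373+2.3845 ≈ 1.0472
rotate P by −φ2: (-0.0002, -0.0480, -0.5815)
  A=0.1802, B=-0.5815, C=(l²−L²−A²−y'²−z²)/(2L)=-0.4848
  γ=atan2(-0.5815,0.1802)=-1.2702;  ψ=arccos(-0.7963)=2.4919;  θ2=γ+ψ≈1.2217
arm 3 (φ=240.0°): x'=-0.0415, y'=0.0242
  e−x'=0.2215;  (l²−L²−(e−x')²−y'²−z²)/2L = -0.5342
  γ=atan2(-0.5815,0.2215)=-1.2069;  ψ=arccos(-0.8586)=2.6033;  θ3=γ+ψ≈1.3964

θ₁ = 1.0472, θ₂ = 1.2217, θ₃ = 1.3964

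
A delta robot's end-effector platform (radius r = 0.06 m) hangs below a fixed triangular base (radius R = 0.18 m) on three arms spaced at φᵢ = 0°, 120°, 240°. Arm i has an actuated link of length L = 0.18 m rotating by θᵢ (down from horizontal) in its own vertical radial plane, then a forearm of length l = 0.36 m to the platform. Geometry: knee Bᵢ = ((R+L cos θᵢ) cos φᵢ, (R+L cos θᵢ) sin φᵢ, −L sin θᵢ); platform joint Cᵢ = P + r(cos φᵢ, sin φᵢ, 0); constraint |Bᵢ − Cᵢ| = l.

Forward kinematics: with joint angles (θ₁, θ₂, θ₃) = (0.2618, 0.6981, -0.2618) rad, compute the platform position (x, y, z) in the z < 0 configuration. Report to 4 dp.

(0.0016, -0.0895, -0.2368)

O1 = (0.2939·cos0.0°, 0.2939·sin0.0°, -0.0466) = (0.2939, 0.0000, -0.0466)
O2 = (0.2579·cos120.0°, 0.2579·sin120.0°, -0.1157) = (-0.1289, 0.2233, -0.1157)
O3 = (0.2939·cos240.0°, 0.2939·sin240.0°, 0.0466) = (-0.1469, -0.2545, 0.0466)
eliminate P² terms by subtracting sphere 1 from 2 and 3
linear system: -0.8456x+0.4467y = -0.0086−-0.1382z; -0.8816x+-0.5090y = 0.0000−0.1864z
Cramer: x(z) = 0.0053+0.0156z;  y(z) = -0.0092+0.3390z
quadratic in z: (1.1152)z²+(0.0779)z+(-0.0441)=0, √Δ=0.4503 → z ∈ {-0.2368, 0.1670}; z = -0.2368 (taking z<0)
x = 0.0016, y = -0.0895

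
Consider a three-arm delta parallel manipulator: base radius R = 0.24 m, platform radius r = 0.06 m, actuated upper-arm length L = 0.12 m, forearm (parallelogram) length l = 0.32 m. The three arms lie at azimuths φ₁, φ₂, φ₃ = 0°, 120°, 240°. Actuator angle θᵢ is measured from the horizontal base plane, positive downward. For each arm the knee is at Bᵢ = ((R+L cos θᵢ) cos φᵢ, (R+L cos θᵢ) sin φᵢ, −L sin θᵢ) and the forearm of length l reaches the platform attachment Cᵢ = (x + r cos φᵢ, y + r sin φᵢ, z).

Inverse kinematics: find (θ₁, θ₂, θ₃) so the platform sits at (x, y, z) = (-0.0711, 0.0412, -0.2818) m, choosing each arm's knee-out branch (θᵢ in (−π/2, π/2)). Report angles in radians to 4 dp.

φ1=0.0° → target in arm frame (-0.0711, 0.0412)
  A=0.2511, B=-0.2818, C=(l²−L²−A²−y'²−z²)/(2L)=-0.2340
  θ1 = atan2(B,A) + arccos(C/0.3774) = 1.3965
rotate P by −φ2: (0.0712, 0.0410, -0.2818)
  A=0.1088, B=-0.2818, C=(l²−L²−A²−y'²−z²)/(2L)=-0.0205
  γ=atan2(-0.2818,0.1088)=-1.2024;  ψ=arccos(-0.0679)=1.6387;  θ2=γ+ψ≈0.4363
arm 3 (φ=240.0°): x'=-0.0001, y'=-0.0822
  A cos θ + B sin θ = C:  0.1801·cos θ + -0.2818·sin θ = -0.1275
  √(A²+B²)=0.3345;  θ3 = -1.0020+1.9621 ≈ 0.9600

θ₁ = 1.3965, θ₂ = 0.4363, θ₃ = 0.9600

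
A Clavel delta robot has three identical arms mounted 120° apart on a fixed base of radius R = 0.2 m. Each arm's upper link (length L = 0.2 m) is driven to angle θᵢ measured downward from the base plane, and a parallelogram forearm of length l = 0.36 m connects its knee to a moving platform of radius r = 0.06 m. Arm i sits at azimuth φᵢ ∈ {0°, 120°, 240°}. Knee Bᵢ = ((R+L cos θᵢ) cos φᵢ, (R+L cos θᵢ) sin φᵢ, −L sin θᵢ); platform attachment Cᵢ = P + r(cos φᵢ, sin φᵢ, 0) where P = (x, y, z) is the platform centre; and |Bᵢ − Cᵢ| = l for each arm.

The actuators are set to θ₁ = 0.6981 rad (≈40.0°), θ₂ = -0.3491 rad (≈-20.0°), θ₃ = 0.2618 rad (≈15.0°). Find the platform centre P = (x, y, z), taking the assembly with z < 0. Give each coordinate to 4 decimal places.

(-0.0626, 0.0349, -0.1709)

arm 1 at φ=0.0°: (R−r)+L cos θ1 = 0.2932;  O1 = (0.2932, 0.0000, -0.1286)
arm 2 at φ=120.0°: (R−r)+L cos θ2 = 0.3279;  O2 = (-0.1640, 0.2840, 0.0684)
O3 = (0.3332·cos240.0°, 0.3332·sin240.0°, -0.0518) = (-0.1666, -0.2885, -0.0518)
|O₂|²−|O₁|² = 0.0097;  |O₃|²−|O₁|² = 0.0112
[-0.9144 0.5680 0.3939]·P = 0.0097;  [-0.9196 -0.5771 0.1536]·P = 0.0112
Cramer: x(z) = -0.0114+0.2996z;  y(z) = -0.0012-0.2113z
quadratic in z: (1.1344)z²+(0.0751)z+(-0.0203)=0, √Δ=0.3125 → z ∈ {-0.1709, 0.1047}; z = -0.1709 (taking z<0)
x = -0.0626, y = 0.0349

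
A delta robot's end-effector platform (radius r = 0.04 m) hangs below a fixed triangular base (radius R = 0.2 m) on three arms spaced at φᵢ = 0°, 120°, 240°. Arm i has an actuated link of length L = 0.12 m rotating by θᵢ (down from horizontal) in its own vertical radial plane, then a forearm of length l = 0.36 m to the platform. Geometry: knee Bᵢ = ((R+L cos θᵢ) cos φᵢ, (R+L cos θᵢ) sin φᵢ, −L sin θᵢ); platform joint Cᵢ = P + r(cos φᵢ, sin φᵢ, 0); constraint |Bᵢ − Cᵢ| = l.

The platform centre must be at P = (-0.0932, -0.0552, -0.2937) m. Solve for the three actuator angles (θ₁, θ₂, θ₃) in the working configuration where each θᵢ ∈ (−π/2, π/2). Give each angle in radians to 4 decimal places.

arm 1 (φ=0.0°): x'=-0.0932, y'=-0.0552
  e−x'=0.2532;  (l²−L²−(e−x')²−y'²−z²)/2L = -0.1592
  θ1 = atan2(B,A) + arccos(C/0.3878) = 1.1346
rotate P by −φ2: (-0.0012, 0.1083, -0.2937)
  A cos θ + B sin θ = C:  0.1612·cos θ + -0.2937·sin θ = -0.0366
  γ=atan2(-0.2937,0.1612)=-1.0688;  ψ=arccos(-0.1092)=1.6802;  θ2=γ+ψ≈0.6114
arm 3 (φ=240.0°): x'=0.0944, y'=-0.0531
  A cos θ + B sin θ = C:  0.0656·cos θ + -0.2937·sin θ = 0.0909
  √(A²+B²)=0.3009;  θ3 = -1.3511+1.2639 ≈ -0.0871

θ₁ = 1.1346, θ₂ = 0.6114, θ₃ = -0.0871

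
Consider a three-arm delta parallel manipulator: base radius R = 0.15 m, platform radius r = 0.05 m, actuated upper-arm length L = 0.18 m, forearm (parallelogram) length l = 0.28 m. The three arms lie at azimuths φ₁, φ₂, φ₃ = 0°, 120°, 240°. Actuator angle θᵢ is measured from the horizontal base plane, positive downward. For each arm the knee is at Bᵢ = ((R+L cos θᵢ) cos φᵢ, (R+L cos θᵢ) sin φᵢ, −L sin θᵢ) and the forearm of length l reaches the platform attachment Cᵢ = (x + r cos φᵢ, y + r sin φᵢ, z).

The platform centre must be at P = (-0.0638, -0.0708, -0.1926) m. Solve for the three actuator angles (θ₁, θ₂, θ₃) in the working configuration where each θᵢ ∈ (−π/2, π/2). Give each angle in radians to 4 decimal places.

θ₁ = 0.9595, θ₂ = 0.7851, θ₃ = -0.0871

φ1=0.0° → target in arm frame (-0.0638, -0.0708)
  A cos θ + B sin θ = C:  0.1638·cos θ + -0.1926·sin θ = -0.0637
  √(A²+B²)=0.2528;  θ1 = -0.8660+1.8256 ≈ 0.9595
rotate P by −φ2: (-0.0294, 0.0907, -0.1926)
  A=0.1294, B=-0.1926, C=(l²−L²−A²−y'²−z²)/(2L)=-0.0446
  θ2 = atan2(B,A) + arccos(C/0.2320) = 0.7851
rotate P by −φ3: (0.0932, -0.0199, -0.1926)
  e−x'=0.0068;  (l²−L²−(e−x')²−y'²−z²)/2L = 0.0235
  γ=atan2(-0.1926,0.0068)=-1.5356;  ψ=arccos(0.1220)=1.4485;  θ3=γ+ψ≈-0.0871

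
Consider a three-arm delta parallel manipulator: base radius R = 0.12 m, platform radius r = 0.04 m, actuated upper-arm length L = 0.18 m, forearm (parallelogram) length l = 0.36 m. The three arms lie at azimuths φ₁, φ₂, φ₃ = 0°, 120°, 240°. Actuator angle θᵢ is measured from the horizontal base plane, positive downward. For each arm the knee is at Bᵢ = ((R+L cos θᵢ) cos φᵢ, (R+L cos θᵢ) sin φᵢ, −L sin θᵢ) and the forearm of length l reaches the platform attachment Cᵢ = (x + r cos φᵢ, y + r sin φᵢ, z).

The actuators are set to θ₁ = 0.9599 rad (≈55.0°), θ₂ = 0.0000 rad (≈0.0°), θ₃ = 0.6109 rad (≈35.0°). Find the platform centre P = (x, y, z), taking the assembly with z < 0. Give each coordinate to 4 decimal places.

O1 = (0.1832·cos0.0°, 0.1832·sin0.0°, -0.1474) = (0.1832, 0.0000, -0.1474)
O2 = (0.2600·cos120.0°, 0.2600·sin120.0°, 0.0000) = (-0.1300, 0.2252, 0.0000)
O3 = (0.2274·cos240.0°, 0.2274·sin240.0°, -0.1032) = (-0.1137, -0.1970, -0.1032)
subtract pairs → two planes through P
linear system: -0.6265x+0.4503y = 0.0123−0.2949z; -0.5939x+-0.3939y = 0.0071−0.0884z
det = 0.5143;  x = -0.0156+0.3033z,  y = 0.0056+-0.2329z
into |P−O₁|² = l²: 1.1462z² + 0.1717z + -0.0683 = 0;  Δ = 0.3426;  z = -0.3302 or 0.1804 → z<0 root = -0.3302
x = -0.1157, y = 0.0825

(-0.1157, 0.0825, -0.3302)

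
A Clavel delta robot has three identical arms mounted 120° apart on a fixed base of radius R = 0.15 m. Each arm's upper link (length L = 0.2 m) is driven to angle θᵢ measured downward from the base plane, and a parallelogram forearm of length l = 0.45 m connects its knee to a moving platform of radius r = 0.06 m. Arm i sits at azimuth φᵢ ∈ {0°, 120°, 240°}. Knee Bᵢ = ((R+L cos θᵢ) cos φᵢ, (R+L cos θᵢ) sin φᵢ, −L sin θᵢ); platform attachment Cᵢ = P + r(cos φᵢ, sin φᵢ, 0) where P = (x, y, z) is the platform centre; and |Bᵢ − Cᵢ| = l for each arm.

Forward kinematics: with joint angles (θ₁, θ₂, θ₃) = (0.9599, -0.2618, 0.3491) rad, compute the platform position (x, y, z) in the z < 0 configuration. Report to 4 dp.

(-0.1854, 0.0912, -0.3688)

O1 = (0.2047·cos0.0°, 0.2047·sin0.0°, -0.1638) = (0.2047, 0.0000, -0.1638)
O2 = (0.2832·cos120.0°, 0.2832·sin120.0°, 0.0518) = (-0.1416, 0.2452, 0.0518)
arm 3 at φ=240.0°: ρ3 = 0.2779;  O3 = (-0.1390, -0.2407, -0.0684)
|O₂|²−|O₁|² = 0.0141;  |O₃|²−|O₁|² = 0.0132
plane₁₂: -0.6926x+0.4905y+0.4312z = 0.0141
det = 0.6706;  x = -0.0198+0.4491z,  y = 0.0009+-0.2449z
sphere 1 gives Az²+Bz+C=0 with A=1.2617, B=0.1256, C=-0.1253;  B²−4AC=0.6479;  roots -0.3688, 0.2692;  negative root z = -0.3688
x = -0.1854, y = 0.0912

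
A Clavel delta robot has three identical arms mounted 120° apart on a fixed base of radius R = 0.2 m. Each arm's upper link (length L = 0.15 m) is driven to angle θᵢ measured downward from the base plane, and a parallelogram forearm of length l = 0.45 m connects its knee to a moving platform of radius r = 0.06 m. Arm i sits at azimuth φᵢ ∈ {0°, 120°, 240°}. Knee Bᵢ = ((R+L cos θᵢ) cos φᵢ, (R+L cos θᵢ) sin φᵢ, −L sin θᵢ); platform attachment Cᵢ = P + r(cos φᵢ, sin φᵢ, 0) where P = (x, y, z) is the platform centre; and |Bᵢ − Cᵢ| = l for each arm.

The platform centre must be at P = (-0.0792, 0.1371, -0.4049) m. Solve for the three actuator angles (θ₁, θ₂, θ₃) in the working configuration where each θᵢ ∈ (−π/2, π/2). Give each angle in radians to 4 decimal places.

rotate P by −φ1: (-0.0792, 0.1371, -0.4049)
  A cos θ + B sin θ = C:  0.2192·cos θ + -0.4049·sin θ = -0.1693
  γ=atan2(-0.4049,0.2192)=-1.0746;  ψ=arccos(-0.3677)=1.9473;  θ1=γ+ψ≈0.8727
rotate P by −φ2: (0.1583, 0.0000, -0.4049)
  A cos θ + B sin θ = C:  -0.0183·cos θ + -0.4049·sin θ = 0.0524
  θ2 = atan2(B,A) + arccos(C/0.4053) = -0.1749
φ3=240.0° → target in arm frame (-0.0791, -0.1371)
  A=0.2191, B=-0.4049, C=(l²−L²−A²−y'²−z²)/(2L)=-0.1692
  θ3 = atan2(B,A) + arccos(C/0.4604) = 0.8725

θ₁ = 0.8727, θ₂ = -0.1749, θ₃ = 0.8725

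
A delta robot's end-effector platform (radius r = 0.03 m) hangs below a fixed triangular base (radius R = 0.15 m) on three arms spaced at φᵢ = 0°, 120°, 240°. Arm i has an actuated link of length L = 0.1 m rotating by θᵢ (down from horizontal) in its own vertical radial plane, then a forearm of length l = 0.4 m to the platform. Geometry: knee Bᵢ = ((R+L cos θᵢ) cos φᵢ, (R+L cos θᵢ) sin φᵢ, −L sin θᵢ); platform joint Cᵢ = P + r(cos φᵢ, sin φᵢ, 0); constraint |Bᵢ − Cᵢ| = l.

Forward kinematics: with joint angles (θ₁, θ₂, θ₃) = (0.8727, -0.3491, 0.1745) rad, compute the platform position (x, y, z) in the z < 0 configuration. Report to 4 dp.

arm 1 at φ=0.0°: e+L cos θ1 = 0.1843;  S1 = (0.1843, 0.0000, -0.0766)
φ2=120.0°: virtual centre (-0.1070, 0.1853, 0.0342), radius l
arm 3 at φ=240.0°: e+L cos θ3 = 0.2185;  S3 = (-0.1092, -0.1892, -0.0174)
|S₂|²−|S₁|² = 0.0071;  |S₃|²−|S₁|² = 0.0082
plane₁₂: -0.5825x+0.3706y+0.2216z = 0.0071
det = 0.4380;  x = -0.0131+0.2917z,  y = -0.0014+-0.1394z
quadratic in z: (1.1046)z²+(0.0384)z+(-0.1152)=0, √Δ=0.7144 → z ∈ {-0.3408, 0.3060}; z = -0.3408 (taking z<0)
x = -0.1125, y = 0.0462

(-0.1125, 0.0462, -0.3408)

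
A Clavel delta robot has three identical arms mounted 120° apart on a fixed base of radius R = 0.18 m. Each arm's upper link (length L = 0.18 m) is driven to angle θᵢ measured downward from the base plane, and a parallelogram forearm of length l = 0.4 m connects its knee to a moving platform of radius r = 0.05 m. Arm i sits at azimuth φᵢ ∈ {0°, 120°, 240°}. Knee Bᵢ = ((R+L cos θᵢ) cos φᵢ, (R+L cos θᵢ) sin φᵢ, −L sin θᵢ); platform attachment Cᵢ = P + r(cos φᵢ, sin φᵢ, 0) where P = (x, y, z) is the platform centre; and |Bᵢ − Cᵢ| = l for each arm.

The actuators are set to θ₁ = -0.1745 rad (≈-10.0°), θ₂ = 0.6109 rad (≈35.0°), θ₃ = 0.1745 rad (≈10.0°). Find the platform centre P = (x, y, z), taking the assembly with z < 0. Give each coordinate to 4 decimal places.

centre 1 = (0.3073·cos0.0°, 0.3073·sin0.0°, 0.0313) = (0.3073, 0.0000, 0.0313)
arm 2 at φ=120.0°: (R−r)+L cos θ2 = 0.2774;  centre 2 = (-0.1387, 0.2403, -0.1032)
arm 3 at φ=240.0°: (R−r)+L cos θ3 = 0.3073;  centre 3 = (-0.1536, -0.2661, -0.0313)
|centre ₂|²−|centre ₁|² = -0.0078;  |centre ₃|²−|centre ₁|² = 0.0000
plane₁₂: -0.8920x+0.4805y+-0.2690z = -0.0078
Cramer: x(z) = 0.0045-0.2215z;  y(z) = -0.0078+0.1487z
quadratic in z: (1.0712)z²+(0.0693)z+(-0.0673)=0, √Δ=0.5414 → z ∈ {-0.2851, 0.2204}; z = -0.2851 (taking z<0)
x = 0.0676, y = -0.0502

(0.0676, -0.0502, -0.2851)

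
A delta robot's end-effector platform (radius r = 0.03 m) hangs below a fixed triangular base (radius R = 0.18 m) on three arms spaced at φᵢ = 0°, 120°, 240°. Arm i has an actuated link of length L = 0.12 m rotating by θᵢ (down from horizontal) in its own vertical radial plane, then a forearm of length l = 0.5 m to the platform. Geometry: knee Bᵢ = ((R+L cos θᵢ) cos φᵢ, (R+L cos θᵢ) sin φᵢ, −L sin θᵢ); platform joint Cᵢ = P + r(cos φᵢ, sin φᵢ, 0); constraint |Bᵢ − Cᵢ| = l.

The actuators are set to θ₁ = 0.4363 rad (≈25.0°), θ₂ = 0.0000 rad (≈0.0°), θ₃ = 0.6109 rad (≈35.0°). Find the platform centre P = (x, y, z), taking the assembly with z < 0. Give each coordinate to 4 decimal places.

(-0.0176, 0.0774, -0.4602)

φ1=0.0°: virtual centre (0.2588, 0.0000, -0.0507), radius l
φ2=120.0°: virtual centre (-0.1350, 0.2338, 0.0000), radius l
arm 3 at φ=240.0°: (R−r)+L cos θ3 = 0.2483;  S3 = (-0.1241, -0.2150, -0.0688)
subtract pairs → two planes through P
linear system: -0.7875x+0.4677y = 0.0034−0.1014z; -0.7658x+-0.4301y = -0.0031−-0.0362z
Cramer: x(z) = 0.0000+0.0383z;  y(z) = 0.0073-0.1524z
into |P−S₁|² = l²: 1.0247z² + 0.0794z + -0.1804 = 0;  Δ = 0.7459;  z = -0.4602 or 0.3827 → z<0 root = -0.4602
x = -0.0176, y = 0.0774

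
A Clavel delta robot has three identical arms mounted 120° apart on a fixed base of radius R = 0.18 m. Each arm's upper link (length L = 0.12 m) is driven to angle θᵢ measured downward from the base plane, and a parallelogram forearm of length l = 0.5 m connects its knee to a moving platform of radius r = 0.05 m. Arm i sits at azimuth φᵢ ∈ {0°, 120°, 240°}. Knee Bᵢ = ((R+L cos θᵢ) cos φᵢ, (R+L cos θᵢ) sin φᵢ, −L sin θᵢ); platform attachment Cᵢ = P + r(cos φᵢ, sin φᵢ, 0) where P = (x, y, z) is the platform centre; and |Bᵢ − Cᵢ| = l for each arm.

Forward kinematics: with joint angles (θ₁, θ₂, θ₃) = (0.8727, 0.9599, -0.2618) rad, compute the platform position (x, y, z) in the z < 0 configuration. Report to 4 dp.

φ1=0.0°: virtual centre (0.2071, 0.0000, -0.0919), radius l
centre 2 = (0.1988·cos120.0°, 0.1988·sin120.0°, -0.0983) = (-0.0994, 0.1722, -0.0983)
φ3=240.0°: virtual centre (-0.1230, -0.2130, 0.0311), radius l
eliminate P² terms by subtracting sphere 1 from 2 and 3
linear system: -0.6131x+0.3444y = -0.0022−-0.0127z; -0.6602x+-0.4259y = 0.0101−0.2460z
Cramer: x(z) = -0.0052+0.1623z;  y(z) = -0.0156+0.3259z
into |P−centre ₁|² = l²: 1.1326z² + 0.1048z + -0.1962 = 0;  Δ = 0.8999;  z = -0.4650 or 0.3725 → z<0 root = -0.4650
x = -0.0807, y = -0.1671

(-0.0807, -0.1671, -0.4650)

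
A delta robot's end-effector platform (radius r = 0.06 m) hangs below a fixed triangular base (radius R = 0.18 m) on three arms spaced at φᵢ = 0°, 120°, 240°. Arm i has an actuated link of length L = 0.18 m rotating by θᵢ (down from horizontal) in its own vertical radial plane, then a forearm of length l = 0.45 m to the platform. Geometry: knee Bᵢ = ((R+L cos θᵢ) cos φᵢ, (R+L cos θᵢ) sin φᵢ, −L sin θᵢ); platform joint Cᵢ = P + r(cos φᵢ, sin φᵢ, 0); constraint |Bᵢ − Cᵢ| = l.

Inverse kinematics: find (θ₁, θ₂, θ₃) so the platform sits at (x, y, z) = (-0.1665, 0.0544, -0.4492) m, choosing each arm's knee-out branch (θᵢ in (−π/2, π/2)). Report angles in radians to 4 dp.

θ₁ = 1.2220, θ₂ = 0.2619, θ₃ = 0.6113

rotate P by −φ1: (-0.1665, 0.0544, -0.4492)
  A cos θ + B sin θ = C:  0.2865·cos θ + -0.4492·sin θ = -0.3242
  θ1 = atan2(B,A) + arccos(C/0.5328) = 1.2220
arm 2 (φ=120.0°): x'=0.1304, y'=0.1170
  A=-0.0104, B=-0.4492, C=(l²−L²−A²−y'²−z²)/(2L)=-0.1263
  θ2 = atan2(B,A) + arccos(C/0.4493) = 0.2619
arm 3 (φ=240.0°): x'=0.0361, y'=-0.1714
  A cos θ + B sin θ = C:  0.0839·cos θ + -0.4492·sin θ = -0.1891
  θ3 = atan2(B,A) + arccos(C/0.4570) = 0.6113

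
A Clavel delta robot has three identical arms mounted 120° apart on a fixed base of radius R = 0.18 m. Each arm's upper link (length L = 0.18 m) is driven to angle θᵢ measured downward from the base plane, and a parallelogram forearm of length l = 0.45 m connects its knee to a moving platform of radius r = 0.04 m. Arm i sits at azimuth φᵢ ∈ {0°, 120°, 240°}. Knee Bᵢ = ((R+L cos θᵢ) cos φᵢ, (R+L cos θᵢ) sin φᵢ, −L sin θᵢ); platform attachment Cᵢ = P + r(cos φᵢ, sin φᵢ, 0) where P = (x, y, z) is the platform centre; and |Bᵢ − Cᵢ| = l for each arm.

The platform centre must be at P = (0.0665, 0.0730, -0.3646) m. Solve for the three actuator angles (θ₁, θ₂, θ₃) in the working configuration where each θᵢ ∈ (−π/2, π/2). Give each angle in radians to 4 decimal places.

θ₁ = 0.0002, θ₂ = 0.1746, θ₃ = 0.6984

φ1=0.0° → target in arm frame (0.0665, 0.0730)
  e−x'=0.0735;  (l²−L²−(e−x')²−y'²−z²)/2L = 0.0734
  θ1 = atan2(B,A) + arccos(C/0.3719) = 0.0002
rotate P by −φ2: (0.0300, -0.0941, -0.3646)
  e−x'=0.1100;  (l²−L²−(e−x')²−y'²−z²)/2L = 0.0450
  θ2 = atan2(B,A) + arccos(C/0.3808) = 0.1746
φ3=240.0° → target in arm frame (-0.0965, 0.0211)
  A=0.2365, B=-0.3646, C=(l²−L²−A²−y'²−z²)/(2L)=-0.0533
  θ3 = atan2(B,A) + arccos(C/0.4346) = 0.6984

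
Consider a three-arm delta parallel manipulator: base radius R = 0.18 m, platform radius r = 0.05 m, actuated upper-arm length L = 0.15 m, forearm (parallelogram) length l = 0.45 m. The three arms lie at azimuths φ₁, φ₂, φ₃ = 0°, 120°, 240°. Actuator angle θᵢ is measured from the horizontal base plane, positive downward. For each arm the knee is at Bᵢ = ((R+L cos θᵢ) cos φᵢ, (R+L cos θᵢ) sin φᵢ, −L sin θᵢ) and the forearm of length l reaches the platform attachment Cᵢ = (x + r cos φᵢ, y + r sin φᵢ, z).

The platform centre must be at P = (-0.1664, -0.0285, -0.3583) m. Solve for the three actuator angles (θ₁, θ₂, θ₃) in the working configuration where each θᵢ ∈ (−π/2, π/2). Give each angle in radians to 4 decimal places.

φ1=0.0° → target in arm frame (-0.1664, -0.0285)
  A=0.2964, B=-0.3583, C=(l²−L²−A²−y'²−z²)/(2L)=-0.1235
  √(A²+B²)=0.4650;  θ1 = -0.8797+1.8396 ≈ 0.9599
arm 2 (φ=120.0°): x'=0.0585, y'=0.1584
  e−x'=0.0715;  (l²−L²−(e−x')²−y'²−z²)/2L = 0.0714
  γ=atan2(-0.3583,0.0715)=-1.3739;  ψ=arccos(0.1956)=1.3740;  θ2=γ+ψ≈0.0001
φ3=240.0° → target in arm frame (0.1079, -0.1299)
  A cos θ + B sin θ = C:  0.0221·cos θ + -0.3583·sin θ = 0.1142
  γ=atan2(-0.3583,0.0221)=-1.5091;  ψ=arccos(0.3182)=1.2470;  θ3=γ+ψ≈-0.2622

θ₁ = 0.9599, θ₂ = 0.0001, θ₃ = -0.2622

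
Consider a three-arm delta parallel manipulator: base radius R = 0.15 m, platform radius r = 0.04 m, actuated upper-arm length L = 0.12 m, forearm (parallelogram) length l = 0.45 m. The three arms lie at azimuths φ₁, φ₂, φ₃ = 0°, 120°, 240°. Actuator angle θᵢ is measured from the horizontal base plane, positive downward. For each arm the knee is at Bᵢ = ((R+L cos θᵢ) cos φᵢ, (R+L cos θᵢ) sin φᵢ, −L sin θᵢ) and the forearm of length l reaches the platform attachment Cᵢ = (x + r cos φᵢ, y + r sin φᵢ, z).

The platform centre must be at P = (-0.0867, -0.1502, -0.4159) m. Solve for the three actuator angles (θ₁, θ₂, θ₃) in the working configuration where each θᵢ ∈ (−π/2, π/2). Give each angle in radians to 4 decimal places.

φ1=0.0° → target in arm frame (-0.0867, -0.1502)
  A cos θ + B sin θ = C:  0.1967·cos θ + -0.4159·sin θ = -0.1922
  θ1 = atan2(B,A) + arccos(C/0.4601) = 0.8727
arm 2 (φ=120.0°): x'=-0.0867, y'=0.1502
  e−x'=0.1967;  (l²−L²−(e−x')²−y'²−z²)/2L = -0.1922
  θ2 = atan2(B,A) + arccos(C/0.4601) = 0.8728
arm 3 (φ=240.0°): x'=0.1734, y'=0.0000
  A=-0.0634, B=-0.4159, C=(l²−L²−A²−y'²−z²)/(2L)=0.0463
  γ=atan2(-0.4159,-0.0634)=-1.7221;  ψ=arccos(0.1100)=1.4606;  θ3=γ+ψ≈-0.2615

θ₁ = 0.8727, θ₂ = 0.8728, θ₃ = -0.2615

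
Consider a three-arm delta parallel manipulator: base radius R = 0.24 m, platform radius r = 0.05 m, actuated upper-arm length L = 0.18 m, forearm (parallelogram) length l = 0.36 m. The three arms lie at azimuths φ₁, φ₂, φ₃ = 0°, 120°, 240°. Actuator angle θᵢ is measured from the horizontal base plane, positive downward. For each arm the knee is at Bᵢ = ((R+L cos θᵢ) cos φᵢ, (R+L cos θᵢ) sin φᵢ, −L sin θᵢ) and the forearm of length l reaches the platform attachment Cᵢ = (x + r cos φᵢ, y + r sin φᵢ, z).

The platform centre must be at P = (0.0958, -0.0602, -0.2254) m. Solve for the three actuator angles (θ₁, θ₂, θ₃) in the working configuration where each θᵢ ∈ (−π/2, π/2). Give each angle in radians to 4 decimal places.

arm 1 (φ=0.0°): x'=0.0958, y'=-0.0602
  A cos θ + B sin θ = C:  0.0942·cos θ + -0.2254·sin θ = 0.0942
  γ=atan2(-0.2254,0.0942)=-1.1749;  ψ=arccos(0.3854)=1.1751;  θ1=γ+ψ≈0.0002
rotate P by −φ2: (-0.1000, -0.0529, -0.2254)
  e−x'=0.2900;  (l²−L²−(e−x')²−y'²−z²)/2L = -0.1126
  γ=atan2(-0.2254,0.2900)=-0.6607;  ψ=arccos(-0.3064)=1.8822;  θ2=γ+ψ≈1.2216
arm 3 (φ=240.0°): x'=0.0042, y'=0.1131
  A cos θ + B sin θ = C:  0.1858·cos θ + -0.2254·sin θ = -0.0025
  θ3 = atan2(B,A) + arccos(C/0.2921) = 0.6978

θ₁ = 0.0002, θ₂ = 1.2216, θ₃ = 0.6978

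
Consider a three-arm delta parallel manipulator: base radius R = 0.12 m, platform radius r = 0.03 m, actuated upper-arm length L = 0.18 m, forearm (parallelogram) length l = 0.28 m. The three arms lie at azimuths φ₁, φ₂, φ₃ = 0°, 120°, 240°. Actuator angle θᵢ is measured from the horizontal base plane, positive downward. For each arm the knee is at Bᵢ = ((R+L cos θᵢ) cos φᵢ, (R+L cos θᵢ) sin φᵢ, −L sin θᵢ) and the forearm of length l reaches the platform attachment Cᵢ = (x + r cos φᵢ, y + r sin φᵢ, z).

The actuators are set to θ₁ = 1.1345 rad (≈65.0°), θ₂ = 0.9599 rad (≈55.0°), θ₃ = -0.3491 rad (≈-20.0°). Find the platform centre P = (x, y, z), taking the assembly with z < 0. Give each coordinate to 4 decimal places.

(-0.0903, -0.1092, -0.1906)

φ1=0.0°: virtual centre (0.1661, 0.0000, -0.1631), radius l
S2 = (0.1932·cos120.0°, 0.1932·sin120.0°, -0.1474) = (-0.0966, 0.1674, -0.1474)
S3 = (0.2591·cos240.0°, 0.2591·sin240.0°, 0.0616) = (-0.1296, -0.2244, 0.0616)
|S₂|²−|S₁|² = 0.0049;  |S₃|²−|S₁|² = 0.0168
linear system: -0.5254x+0.3347y = 0.0049−0.0314z; -0.5913x+-0.4488y = 0.0168−0.4494z
det = 0.4337;  x = -0.0180+0.3793z,  y = -0.0136+0.5016z
quadratic in z: (1.3955)z²+(0.1730)z+(-0.0177)=0, √Δ=0.3590 → z ∈ {-0.1906, 0.0666}; z = -0.1906 (taking z<0)
x = -0.0903, y = -0.1092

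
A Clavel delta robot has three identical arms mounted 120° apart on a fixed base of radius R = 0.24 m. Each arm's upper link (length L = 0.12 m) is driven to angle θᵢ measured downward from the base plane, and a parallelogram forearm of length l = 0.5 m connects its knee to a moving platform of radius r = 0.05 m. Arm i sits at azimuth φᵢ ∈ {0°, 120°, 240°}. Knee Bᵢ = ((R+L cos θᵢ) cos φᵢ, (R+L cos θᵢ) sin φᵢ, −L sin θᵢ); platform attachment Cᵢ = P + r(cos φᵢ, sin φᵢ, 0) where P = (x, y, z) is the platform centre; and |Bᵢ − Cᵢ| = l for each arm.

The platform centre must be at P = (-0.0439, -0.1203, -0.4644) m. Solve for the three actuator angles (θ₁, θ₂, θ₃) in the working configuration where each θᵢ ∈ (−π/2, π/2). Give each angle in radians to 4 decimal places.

θ₁ = 0.8722, θ₂ = 1.0468, θ₃ = -0.0003

arm 1 (φ=0.0°): x'=-0.0439, y'=-0.1203
  e−x'=0.2339;  (l²−L²−(e−x')²−y'²−z²)/2L = -0.2052
  γ=atan2(-0.4644,0.2339)=-1.1042;  ψ=arccos(-0.3946)=1.9765;  θ1=γ+ψ≈0.8722
arm 2 (φ=120.0°): x'=-0.0822, y'=0.0982
  A cos θ + B sin θ = C:  0.2722·cos θ + -0.4644·sin θ = -0.2659
  θ2 = atan2(B,A) + arccos(C/0.5383) = 1.0468
arm 3 (φ=240.0°): x'=0.1261, y'=0.0221
  A=0.0639, B=-0.4644, C=(l²−L²−A²−y'²−z²)/(2L)=0.0640
  γ=atan2(-0.4644,0.0639)=-1.4341;  ψ=arccos(0.1366)=1.4338;  θ3=γ+ψ≈-0.0003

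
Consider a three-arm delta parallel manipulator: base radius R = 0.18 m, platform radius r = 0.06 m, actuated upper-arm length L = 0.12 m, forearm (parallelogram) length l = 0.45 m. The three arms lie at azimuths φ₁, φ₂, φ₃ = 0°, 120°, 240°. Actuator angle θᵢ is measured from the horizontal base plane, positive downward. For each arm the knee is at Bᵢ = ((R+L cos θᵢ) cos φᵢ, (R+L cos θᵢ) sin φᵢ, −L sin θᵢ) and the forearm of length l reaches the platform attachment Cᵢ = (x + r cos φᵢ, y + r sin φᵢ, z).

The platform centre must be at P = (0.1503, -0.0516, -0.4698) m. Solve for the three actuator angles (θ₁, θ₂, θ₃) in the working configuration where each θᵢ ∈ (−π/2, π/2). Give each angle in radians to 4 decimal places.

rotate P by −φ1: (0.1503, -0.0516, -0.4698)
  A cos θ + B sin θ = C:  -0.0303·cos θ + -0.4698·sin θ = -0.1508
  √(A²+B²)=0.4708;  θ1 = -1.6352+1.8969 ≈ 0.2617
arm 2 (φ=120.0°): x'=-0.1198, y'=-0.1044
  e−x'=0.2398;  (l²−L²−(e−x')²−y'²−z²)/2L = -0.4209
  √(A²+B²)=0.5275;  θ2 = -1.0988+2.4948 ≈ 1.3960
arm 3 (φ=240.0°): x'=-0.0305, y'=0.1560
  A=0.1505, B=-0.4698, C=(l²−L²−A²−y'²−z²)/(2L)=-0.3316
  γ=atan2(-0.4698,0.1505)=-1.2608;  ψ=arccos(-0.6721)=2.3079;  θ3=γ+ψ≈1.0470

θ₁ = 0.2617, θ₂ = 1.3960, θ₃ = 1.0470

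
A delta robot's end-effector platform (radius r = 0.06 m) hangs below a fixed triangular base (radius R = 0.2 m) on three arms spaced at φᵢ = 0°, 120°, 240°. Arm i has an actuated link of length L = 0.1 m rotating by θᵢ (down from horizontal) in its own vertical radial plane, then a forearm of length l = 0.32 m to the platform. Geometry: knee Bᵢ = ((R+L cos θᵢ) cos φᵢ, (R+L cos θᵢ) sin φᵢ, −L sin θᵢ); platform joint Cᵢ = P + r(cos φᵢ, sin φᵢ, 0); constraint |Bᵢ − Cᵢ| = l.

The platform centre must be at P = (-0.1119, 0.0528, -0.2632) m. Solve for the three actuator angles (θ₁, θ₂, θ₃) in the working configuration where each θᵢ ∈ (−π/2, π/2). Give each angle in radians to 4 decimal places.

θ₁ = 1.3967, θ₂ = -0.1745, θ₃ = 0.6107

arm 1 (φ=0.0°): x'=-0.1119, y'=0.0528
  A=0.2519, B=-0.2632, C=(l²−L²−A²−y'²−z²)/(2L)=-0.2156
  γ=atan2(-0.2632,0.2519)=-0.8073;  ψ=arccos(-0.5917)=2.2040;  θ1=γ+ψ≈1.3967
rotate P by −φ2: (0.1017, 0.0705, -0.2632)
  A cos θ + B sin θ = C:  0.0383·cos θ + -0.2632·sin θ = 0.0834
  θ2 = atan2(B,A) + arccos(C/0.2660) = -0.1745
rotate P by −φ3: (0.0102, -0.1233, -0.2632)
  A cos θ + B sin θ = C:  0.1298·cos θ + -0.2632·sin θ = -0.0446
  γ=atan2(-0.2632,0.1298)=-1.1127;  ψ=arccos(-0.1520)=1.7234;  θ3=γ+ψ≈0.6107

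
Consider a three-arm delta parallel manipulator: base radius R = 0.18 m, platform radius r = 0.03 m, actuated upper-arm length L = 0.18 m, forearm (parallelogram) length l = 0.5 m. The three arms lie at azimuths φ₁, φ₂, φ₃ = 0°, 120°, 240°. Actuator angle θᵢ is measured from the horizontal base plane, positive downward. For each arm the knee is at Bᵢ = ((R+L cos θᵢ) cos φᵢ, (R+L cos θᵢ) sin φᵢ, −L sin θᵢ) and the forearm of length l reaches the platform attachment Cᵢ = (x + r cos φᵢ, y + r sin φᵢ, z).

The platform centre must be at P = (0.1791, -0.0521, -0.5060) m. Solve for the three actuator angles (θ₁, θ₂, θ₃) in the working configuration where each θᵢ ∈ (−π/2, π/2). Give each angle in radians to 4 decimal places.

θ₁ = 0.1748, θ₂ = 1.2218, θ₃ = 0.9599

rotate P by −φ1: (0.1791, -0.0521, -0.5060)
  A=-0.0291, B=-0.5060, C=(l²−L²−A²−y'²−z²)/(2L)=-0.1167
  γ=atan2(-0.5060,-0.0291)=-1.6282;  ψ=arccos(-0.2302)=1.8030;  θ1=γ+ψ≈0.1748
φ2=120.0° → target in arm frame (-0.1347, -0.1291)
  e−x'=0.2847;  (l²−L²−(e−x')²−y'²−z²)/2L = -0.3781
  √(A²+B²)=0.5806;  θ2 = -1.0583+2.2801 ≈ 1.2218
φ3=240.0° → target in arm frame (-0.0444, 0.1812)
  A cos θ + B sin θ = C:  0.1944·cos θ + -0.5060·sin θ = -0.3029
  θ3 = atan2(B,A) + arccos(C/0.5421) = 0.9599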